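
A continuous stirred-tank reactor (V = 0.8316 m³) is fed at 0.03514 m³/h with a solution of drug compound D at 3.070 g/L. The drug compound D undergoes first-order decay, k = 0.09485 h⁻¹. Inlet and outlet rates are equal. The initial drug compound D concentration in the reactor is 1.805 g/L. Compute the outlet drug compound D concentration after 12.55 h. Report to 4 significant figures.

1.100 g/L

Accumulation = in − out − consumed: V dC/dt = Q C_in − Q C − k V C.
dC/dt = (Q/V) C_in − (Q/V + k) C; effective rate a = Q/V + k = 0.0422559 + 0.09485 = 0.137106 h⁻¹.
C_ss = Q C_in/(Q + kV) = 0.946171 g/L; C(t) = C_ss + (C₀ − C_ss) e^(−a t).
C(12.55) = 0.946171 + (0.858829)·e^(−0.137106·12.55) = 0.946171 + (0.858829)·0.178945 = 1.09985 g/L.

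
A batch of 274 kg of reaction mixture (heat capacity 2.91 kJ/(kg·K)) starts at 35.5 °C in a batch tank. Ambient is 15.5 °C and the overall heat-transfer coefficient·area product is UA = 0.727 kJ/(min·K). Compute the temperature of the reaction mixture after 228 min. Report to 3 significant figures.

31.7 °C

Lumped-capacitance energy balance: M c_p dT/dt = UA(T_amb − T).
dT/dt = (T_ss − T)/τ with T_ss = T_amb = 15.500 °C, τ = M c_p/UA = 274·2.91/0.727 = 1096.8 min.
Integrating: T(t) = T_ss + (T₀ − T_ss) e^(−t/τ).
T(228) = 15.500 + (20.000)·0.81230 = 31.746 °C.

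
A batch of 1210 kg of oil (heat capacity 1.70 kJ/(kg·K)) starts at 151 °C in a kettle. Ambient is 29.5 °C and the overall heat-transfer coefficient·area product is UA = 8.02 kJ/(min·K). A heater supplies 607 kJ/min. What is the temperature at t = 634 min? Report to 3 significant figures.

109 °C

Unsteady energy balance on the tank contents: M c_p dT/dt = −UA(T − T_amb) + Q̇.
dT/dt = (T_ss − T)/τ with T_ss = T_amb + Q̇/UA = 29.5 + 607/8.02 = 105.19 °C, τ = M c_p/UA = 1210·1.70/8.02 = 256.48 min.
Solution: T(t) = T_ss + (T₀ − T_ss) e^(−t/τ).
T(634) = 105.19 + (45.814)·0.084425 = 109.05 °C.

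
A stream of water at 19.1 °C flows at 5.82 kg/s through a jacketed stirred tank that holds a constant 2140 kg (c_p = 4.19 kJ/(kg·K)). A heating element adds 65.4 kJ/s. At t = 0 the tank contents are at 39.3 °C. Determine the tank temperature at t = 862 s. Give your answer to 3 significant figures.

Heat balance on the well-mixed liquid: M c_p dT/dt = ṁ c_p (T_in − T) + 65.4.
Rearrange: dT/dt = (T_ss − T)/τ with τ = M/ṁ = 367.70 s and T_ss = T_in + Q̇/(ṁ c_p) = 21.782 °C.
Solution: T(t) = T_ss + (T₀ − T_ss) e^(−t/τ).
T(862) = 21.782 + (17.518)·e^(−862/367.70) = 21.782 + (17.518)·0.095913 = 23.462 °C.

23.5 °C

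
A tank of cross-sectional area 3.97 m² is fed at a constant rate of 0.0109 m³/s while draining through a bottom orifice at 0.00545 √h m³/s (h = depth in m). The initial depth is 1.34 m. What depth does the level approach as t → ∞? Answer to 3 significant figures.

4.00 m

A dh/dt = Q_in − 0.00545 √h. Steady state requires inflow = outflow:
Q_in = 0.00545 √h_ss ⇒ √h_ss = 0.0109/0.00545 = 2.0000.
h_ss = 2.0000² = 4.0000 m. (Since h₀ = 1.34 m < h_ss, the level will rise toward this value.)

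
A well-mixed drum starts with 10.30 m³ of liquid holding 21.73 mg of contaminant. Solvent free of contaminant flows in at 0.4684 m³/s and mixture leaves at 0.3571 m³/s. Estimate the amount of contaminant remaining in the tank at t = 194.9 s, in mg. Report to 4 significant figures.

Total volume: dV/dt = Q_in − Q_out = 0.111300 m³/s, so V(t) = 10.30 + 0.111300 t and V(194.9) = 31.9924 m³.
Species balance (pure solvent in): dm/dt = −Q_out · m/V(t).
dm/m = −Q_out dt/(V₀ + 0.111300 t); integrating gives ln(m/m₀) = −(Q_out/(Q_in−Q_out)) ln(V/V₀).
m = m₀ (V₀/V)^(Q_out/(Q_in−Q_out)) = 21.73 × (10.30/31.9924)^(3.20845) = 0.572576 mg.

0.5726 mg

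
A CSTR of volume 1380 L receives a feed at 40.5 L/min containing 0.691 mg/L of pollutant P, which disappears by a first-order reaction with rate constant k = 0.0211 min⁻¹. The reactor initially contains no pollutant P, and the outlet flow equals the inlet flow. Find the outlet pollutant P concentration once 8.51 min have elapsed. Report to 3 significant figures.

0.140 mg/L

Accumulation = in − out − consumed: V dC/dt = Q C_in − Q C − k V C.
This is linear with rate a = Q/V + k = 0.050448 min⁻¹.
C_ss = Q C_in/(Q + kV) = 0.40199 mg/L; C(t) = C_ss + (C₀ − C_ss) e^(−a t).
C(8.51) = 0.40199 + (-0.40199)·e^(−0.050448·8.51) = 0.40199 + (-0.40199)·0.65096 = 0.14031 mg/L.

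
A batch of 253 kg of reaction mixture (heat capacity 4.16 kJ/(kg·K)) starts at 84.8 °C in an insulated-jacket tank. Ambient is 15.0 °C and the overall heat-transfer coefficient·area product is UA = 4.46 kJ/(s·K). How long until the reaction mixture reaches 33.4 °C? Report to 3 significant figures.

M c_p dT/dt = −UA(T − T_amb).
τ = M c_p/UA = 235.98 s; T_ss = T_amb = 15.000 °C.
T(t) = T_ss + (T₀ − T_ss)e^(−t/τ); set T = 33.4:
t = −τ ln[(T − T_ss)/(T₀ − T_ss)] = −235.98 · ln(0.26361) = 314.63 s.

315 s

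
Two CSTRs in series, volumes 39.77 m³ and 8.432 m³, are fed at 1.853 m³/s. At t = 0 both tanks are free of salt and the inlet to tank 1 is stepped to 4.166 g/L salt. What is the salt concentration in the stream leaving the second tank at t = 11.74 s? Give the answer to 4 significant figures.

Species balance on tank i: dCᵢ/dt = (Cᵢ₋₁ − Cᵢ)/τᵢ with τᵢ = Vᵢ/Q.
τ₁ = 39.77/1.853 = 21.4625 s; τ₂ = 8.432/1.853 = 4.55046 s.
Tank 1: C₁ = C_in(1 − e^(−t/τ₁)). Tank 2 (τ₁ ≠ τ₂): C₂ = C_in[1 − (τ₁ e^(−t/τ₁) − τ₂ e^(−t/τ₂))/(τ₁ − τ₂)].
At t = 11.74: e^(−t/τ₁) = 0.578683, e^(−t/τ₂) = 0.0757771.
C₂ = 4.166·[1 − (21.4625·0.578683 − 4.55046·0.0757771)/(16.9120)] = 4.166·0.286002 = 1.19149 g/L.

1.191 g/L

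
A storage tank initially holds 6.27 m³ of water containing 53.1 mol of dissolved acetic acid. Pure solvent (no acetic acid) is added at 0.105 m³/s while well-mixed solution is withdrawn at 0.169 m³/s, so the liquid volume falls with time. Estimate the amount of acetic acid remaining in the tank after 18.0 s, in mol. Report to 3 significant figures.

Total volume: dV/dt = Q_in − Q_out = -0.064000 m³/s, so V(t) = 6.27 − 0.064000 t and V(18.0) = 5.1180 m³.
Solute balance: dm/dt = 0 − Q_out C = −Q_out m/V(t).
Separate: dm/m = −Q_out dt/V(t) ⇒ ln(m/m₀) = −(Q_out/(Q_in−Q_out)) ln(V/V₀).
m = m₀ (V₀/V)^(Q_out/(Q_in−Q_out)) = 53.1 × (6.27/5.1180)^(-2.6406) = 31.065 mol.

31.1 mol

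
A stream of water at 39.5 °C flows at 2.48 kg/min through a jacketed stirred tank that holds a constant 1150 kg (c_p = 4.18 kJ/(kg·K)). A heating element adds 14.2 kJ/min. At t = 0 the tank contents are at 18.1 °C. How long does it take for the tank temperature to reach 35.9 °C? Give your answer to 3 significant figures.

706 min

M c_p dT/dt = ṁ c_p (T_in − T) + Q̇.
τ = M/ṁ = 463.71 min; T_ss = T_in + Q̇/(ṁ c_p) = 40.870 °C.
T(t) = T_ss + (T₀ − T_ss) e^(−t/τ). Set T = 35.9:
e^(−t/τ) = (35.9 − 40.870)/(18.1 − 40.870) = 0.21826
t = −463.71 · ln(0.21826) = 705.79 min.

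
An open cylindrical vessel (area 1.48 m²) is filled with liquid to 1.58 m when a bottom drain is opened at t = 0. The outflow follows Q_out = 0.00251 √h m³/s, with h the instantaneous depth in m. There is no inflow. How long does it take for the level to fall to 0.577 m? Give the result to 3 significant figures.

Volume balance on the tank: A dh/dt = −0.00251 √h.
Separate and integrate: 2(√h − √h₀) = −(0.00251/A) t.
t = 2A(√h₀ − √h)/0.00251 = 2·1.48·(√1.58 − √0.577)/0.00251
  = 2.9600 × (1.2570 − 0.75961) / 0.00251 = 586.55 s.

587 s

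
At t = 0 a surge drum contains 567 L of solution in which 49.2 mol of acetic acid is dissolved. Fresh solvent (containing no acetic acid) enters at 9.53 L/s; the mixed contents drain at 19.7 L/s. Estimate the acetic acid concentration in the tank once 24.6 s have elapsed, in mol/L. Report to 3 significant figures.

0.0503 mol/L

Let m(t) be the amount of acetic acid. Volume: V(t) = V₀ + (Q_in − Q_out) t = 567 − 10.170 t; V(24.6) = 316.82 L.
Solute balance: dm/dt = 0 − Q_out C = −Q_out m/V(t).
dm/m = −Q_out dt/(V₀ − 10.170 t); integrating gives ln(m/m₀) = −(Q_out/(Q_in−Q_out)) ln(V/V₀).
m = m₀ (V₀/V)^(Q_out/(Q_in−Q_out)) = 49.2 × (567/316.82)^(-1.9371) = 15.934 mol.
C = m/V = 15.934/316.82 = 0.050294 mol/L.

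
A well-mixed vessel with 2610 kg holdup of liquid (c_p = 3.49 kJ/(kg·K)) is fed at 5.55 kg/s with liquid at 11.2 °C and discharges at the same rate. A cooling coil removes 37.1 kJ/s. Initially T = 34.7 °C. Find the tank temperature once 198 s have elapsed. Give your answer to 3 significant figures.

26.0 °C

M c_p dT/dt = ṁ c_p (T_in − T) − Q̇.
τ = M/ṁ = 470.27 s; T_ss = T_in − Q̇/(ṁ c_p) = 11.2 − 37.1/(5.55·3.49) = 9.2846 °C.
This is linear first-order; T(t) = T_ss + (T₀ − T_ss) e^(−t/τ).
T(198) = 9.2846 + (25.415)·e^(−198/470.27) = 9.2846 + (25.415)·0.65637 = 25.966 °C.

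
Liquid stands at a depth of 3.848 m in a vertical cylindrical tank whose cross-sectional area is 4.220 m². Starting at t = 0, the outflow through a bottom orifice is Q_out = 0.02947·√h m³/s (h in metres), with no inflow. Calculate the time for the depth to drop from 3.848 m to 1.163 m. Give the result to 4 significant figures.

252.9 s

A dh/dt = −Q_out = −0.02947 √h.
∫ h^(−1/2) dh = −(0.02947/A) ∫ dt, giving 2√h = 2√h₀ − (0.02947/A) t.
t = 2A(√h₀ − √h)/0.02947 = 2·4.220·(√3.848 − √1.163)/0.02947
  = 8.44000 × (1.96163 − 1.07842) / 0.02947 = 252.944 s.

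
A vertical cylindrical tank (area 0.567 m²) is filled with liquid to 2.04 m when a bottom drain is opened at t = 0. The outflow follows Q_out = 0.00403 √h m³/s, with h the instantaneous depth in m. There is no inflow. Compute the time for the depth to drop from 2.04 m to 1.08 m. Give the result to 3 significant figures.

109 s

A dh/dt = −Q_out = −0.00403 √h.
Separate and integrate: 2(√h − √h₀) = −(0.00403/A) t.
t = 2A(√h₀ − √h)/0.00403 = 2·0.567·(√2.04 − √1.08)/0.00403
  = 1.1340 × (1.4283 − 1.0392) / 0.00403 = 109.48 s.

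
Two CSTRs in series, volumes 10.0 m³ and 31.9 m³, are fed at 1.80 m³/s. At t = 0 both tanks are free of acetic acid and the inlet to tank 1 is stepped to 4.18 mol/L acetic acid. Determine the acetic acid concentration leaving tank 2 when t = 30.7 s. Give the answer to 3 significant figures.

Each tank obeys Vᵢ dCᵢ/dt = Q(Cᵢ₋₁ − Cᵢ), so τᵢ = Vᵢ/Q.
τ₁ = 10.0/1.80 = 5.5556 s; τ₂ = 31.9/1.80 = 17.722 s.
Solving the cascade with C₁(0)=C₂(0)=0 gives C₂(t) = C_in[1 − (τ₁ e^(−t/τ₁) − τ₂ e^(−t/τ₂))/(τ₁ − τ₂)].
At t = 30.7: e^(−t/τ₁) = 0.0039819, e^(−t/τ₂) = 0.17688.
C₂ = 4.18·[1 − (5.5556·0.0039819 − 17.722·0.17688)/(-12.167)] = 4.18·0.74417 = 3.1106 mol/L.

3.11 mol/L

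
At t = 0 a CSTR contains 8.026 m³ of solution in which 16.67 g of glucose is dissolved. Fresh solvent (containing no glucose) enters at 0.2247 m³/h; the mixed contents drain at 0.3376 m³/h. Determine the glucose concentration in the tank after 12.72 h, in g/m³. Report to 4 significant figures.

1.403 g/m³

Let m(t) be the amount of glucose. Volume: V(t) = V₀ + (Q_in − Q_out) t = 8.026 − 0.112900 t; V(12.72) = 6.58991 m³.
Species balance (pure solvent in): dm/dt = −Q_out · m/V(t).
dm/m = −Q_out dt/(V₀ − 0.112900 t); integrating gives ln(m/m₀) = −(Q_out/(Q_in−Q_out)) ln(V/V₀).
m = m₀ (V₀/V)^(Q_out/(Q_in−Q_out)) = 16.67 × (8.026/6.58991)^(-2.99026) = 9.24509 g.
C = m/V = 9.24509/6.58991 = 1.40292 g/m³.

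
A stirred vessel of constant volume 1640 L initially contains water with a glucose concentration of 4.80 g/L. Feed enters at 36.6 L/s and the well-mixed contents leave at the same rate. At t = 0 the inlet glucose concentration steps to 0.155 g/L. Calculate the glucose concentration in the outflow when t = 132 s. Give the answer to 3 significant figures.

Transient balance on the dissolved component: V dC/dt = Q(C_in − C).
So dC/dt = (C_in − C)/τ with τ = V/Q = 1640/36.6 = 44.809 s.
This is linear first-order; C(t) = C_in + (C₀ − C_in) e^(−t/τ).
C(132) = 0.155 + (4.80 − 0.155)·e^(−132/44.809) = 0.155 + (4.6450)·0.052557 = 0.39913 g/L.

0.399 g/L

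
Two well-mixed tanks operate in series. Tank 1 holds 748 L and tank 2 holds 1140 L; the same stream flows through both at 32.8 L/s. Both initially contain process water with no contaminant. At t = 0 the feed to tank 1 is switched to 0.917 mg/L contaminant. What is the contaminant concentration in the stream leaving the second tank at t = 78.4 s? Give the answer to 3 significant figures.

Species balance on tank i: dCᵢ/dt = (Cᵢ₋₁ − Cᵢ)/τᵢ with τᵢ = Vᵢ/Q.
τ₁ = 748/32.8 = 22.805 s; τ₂ = 1140/32.8 = 34.756 s.
Solving the cascade with C₁(0)=C₂(0)=0 gives C₂(t) = C_in[1 − (τ₁ e^(−t/τ₁) − τ₂ e^(−t/τ₂))/(τ₁ − τ₂)].
At t = 78.4: e^(−t/τ₁) = 0.032133, e^(−t/τ₂) = 0.10480.
C₂ = 0.917·[1 − (22.805·0.032133 − 34.756·0.10480)/(-11.951)] = 0.917·0.75655 = 0.69375 mg/L.

0.694 mg/L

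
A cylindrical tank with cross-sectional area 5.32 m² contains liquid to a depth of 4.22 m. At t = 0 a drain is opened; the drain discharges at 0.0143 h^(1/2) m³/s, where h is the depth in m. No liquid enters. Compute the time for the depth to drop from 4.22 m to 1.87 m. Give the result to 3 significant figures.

A dh/dt = −Q_out = −0.0143 √h.
Separate and integrate: 2(√h − √h₀) = −(0.0143/A) t.
t = 2A(√h₀ − √h)/0.0143 = 2·5.32·(√4.22 − √1.87)/0.0143
  = 10.640 × (2.0543 − 1.3675) / 0.0143 = 511.01 s.

511 s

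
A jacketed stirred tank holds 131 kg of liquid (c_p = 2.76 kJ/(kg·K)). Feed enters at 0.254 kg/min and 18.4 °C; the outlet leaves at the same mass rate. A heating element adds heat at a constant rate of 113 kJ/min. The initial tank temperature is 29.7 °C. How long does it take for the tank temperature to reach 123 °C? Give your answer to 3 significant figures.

502 min

M c_p dT/dt = ṁ c_p (T_in − T) + Q̇.
τ = M/ṁ = 515.75 min; T_ss = T_in + Q̇/(ṁ c_p) = 179.59 °C.
T(t) = T_ss + (T₀ − T_ss) e^(−t/τ). Set T = 123:
e^(−t/τ) = (123 − 179.59)/(29.7 − 179.59) = 0.37754
t = −515.75 · ln(0.37754) = 502.38 min.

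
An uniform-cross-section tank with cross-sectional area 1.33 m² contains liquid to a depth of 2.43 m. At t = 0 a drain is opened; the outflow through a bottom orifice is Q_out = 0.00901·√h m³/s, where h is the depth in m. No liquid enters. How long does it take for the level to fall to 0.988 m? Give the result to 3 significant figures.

Accumulation of liquid (constant cross-section A): A dh/dt = −0.00901 √h.
This is separable: 2 d(√h)/dt = −0.00901/A, so √h = √h₀ − (0.00901/(2A)) t.
t = 2A(√h₀ − √h)/0.00901 = 2·1.33·(√2.43 − √0.988)/0.00901
  = 2.6600 × (1.5588 − 0.99398) / 0.00901 = 166.76 s.

167 s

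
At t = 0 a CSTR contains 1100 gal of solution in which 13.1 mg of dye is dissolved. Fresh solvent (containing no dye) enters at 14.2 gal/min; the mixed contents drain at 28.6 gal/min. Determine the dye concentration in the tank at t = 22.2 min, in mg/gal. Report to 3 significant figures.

0.00849 mg/gal

Let m(t) be the amount of dye. Volume: V(t) = V₀ + (Q_in − Q_out) t = 1100 − 14.400 t; V(22.2) = 780.32 gal.
Solute balance: dm/dt = 0 − Q_out C = −Q_out m/V(t).
dm/m = −Q_out dt/(V₀ − 14.400 t); integrating gives ln(m/m₀) = −(Q_out/(Q_in−Q_out)) ln(V/V₀).
m = m₀ (V₀/V)^(Q_out/(Q_in−Q_out)) = 13.1 × (1100/780.32)^(-1.9861) = 6.6237 mg.
C = m/V = 6.6237/780.32 = 0.0084885 mg/gal.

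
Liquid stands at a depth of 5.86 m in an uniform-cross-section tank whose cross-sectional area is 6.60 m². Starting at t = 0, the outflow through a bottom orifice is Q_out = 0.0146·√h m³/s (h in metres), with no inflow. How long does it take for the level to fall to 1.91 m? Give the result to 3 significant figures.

939 s

Mass balance (ρ constant): A dh/dt = −0.0146 √h.
Separate and integrate: 2(√h − √h₀) = −(0.0146/A) t.
t = 2A(√h₀ − √h)/0.0146 = 2·6.60·(√5.86 − √1.91)/0.0146
  = 13.200 × (2.4207 − 1.3820) / 0.0146 = 939.11 s.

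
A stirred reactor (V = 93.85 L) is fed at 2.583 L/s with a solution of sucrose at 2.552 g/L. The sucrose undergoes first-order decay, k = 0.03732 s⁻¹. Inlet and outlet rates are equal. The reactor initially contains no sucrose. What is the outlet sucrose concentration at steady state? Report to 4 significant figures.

Species balance: V dC/dt = Q C_in − Q C − k V C.
Steady state (dC/dt = 0): C_ss = Q C_in/(Q + kV) = C_in/(1 + kV/Q).
C_ss = 2.583·2.552/(2.583 + 0.03732·93.85) = 6.59182/6.08548 = 1.08320 g/L.

1.083 g/L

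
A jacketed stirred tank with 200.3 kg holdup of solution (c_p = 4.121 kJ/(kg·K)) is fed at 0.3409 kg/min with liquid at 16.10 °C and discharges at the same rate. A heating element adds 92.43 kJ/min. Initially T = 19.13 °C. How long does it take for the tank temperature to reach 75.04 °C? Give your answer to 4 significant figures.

1301 min

M c_p dT/dt = ṁ c_p (T_in − T) + Q̇.
τ = M/ṁ = 587.562 min; T_ss = T_in + Q̇/(ṁ c_p) = 81.8936 °C.
T(t) = T_ss + (T₀ − T_ss) e^(−t/τ). Set T = 75.04:
e^(−t/τ) = (75.04 − 81.8936)/(19.13 − 81.8936) = 0.109196
t = −587.562 · ln(0.109196) = 1301.22 min.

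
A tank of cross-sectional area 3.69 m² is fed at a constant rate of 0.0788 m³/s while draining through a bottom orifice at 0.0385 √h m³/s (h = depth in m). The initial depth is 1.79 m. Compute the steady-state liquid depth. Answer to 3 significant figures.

4.19 m

Level balance: A dh/dt = 0.0788 − 0.0385 √h. Setting dh/dt = 0:
Q_in = 0.0385 √h_ss ⇒ √h_ss = 0.0788/0.0385 = 2.0468.
h_ss = 2.0468² = 4.1892 m. (Since h₀ = 1.79 m < h_ss, the level will rise toward this value.)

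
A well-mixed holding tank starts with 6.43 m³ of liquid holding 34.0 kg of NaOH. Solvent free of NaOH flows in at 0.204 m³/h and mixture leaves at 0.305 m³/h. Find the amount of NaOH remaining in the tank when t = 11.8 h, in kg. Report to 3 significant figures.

18.3 kg

Let m(t) be the amount of NaOH. Volume: V(t) = V₀ + (Q_in − Q_out) t = 6.43 − 0.10100 t; V(11.8) = 5.2382 m³.
Species balance (pure solvent in): dm/dt = −Q_out · m/V(t).
dm/m = −Q_out dt/(V₀ − 0.10100 t); integrating gives ln(m/m₀) = −(Q_out/(Q_in−Q_out)) ln(V/V₀).
m = m₀ (V₀/V)^(Q_out/(Q_in−Q_out)) = 34.0 × (6.43/5.2382)^(-3.0198) = 18.308 kg.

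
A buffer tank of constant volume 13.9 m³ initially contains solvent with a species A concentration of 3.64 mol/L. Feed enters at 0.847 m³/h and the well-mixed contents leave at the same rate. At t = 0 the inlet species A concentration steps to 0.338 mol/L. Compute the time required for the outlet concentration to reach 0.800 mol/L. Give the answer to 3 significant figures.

Unsteady species balance (constant V, well mixed): V dC/dt = Q(C_in − C), so τ = V/Q = 16.411 h.
C(t) = C_in + (C₀ − C_in) e^(−t/τ). Set C = 0.800 and solve for t:
e^(−t/τ) = (C − C_in)/(C₀ − C_in) = (0.800 − 0.338)/(3.64 − 0.338) = 0.13992
t = −τ ln(…) = 16.411 × 1.9667 = 32.276 h.

32.3 h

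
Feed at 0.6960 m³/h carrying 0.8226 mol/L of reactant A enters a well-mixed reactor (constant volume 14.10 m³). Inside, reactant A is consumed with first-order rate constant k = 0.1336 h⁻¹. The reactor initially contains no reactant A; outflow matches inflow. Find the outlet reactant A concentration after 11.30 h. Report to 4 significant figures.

Species balance: V dC/dt = Q C_in − Q C − k V C.
dC/dt = (Q/V) C_in − (Q/V + k) C; effective rate a = Q/V + k = 0.0493617 + 0.1336 = 0.182962 h⁻¹.
C_ss = Q C_in/(Q + kV) = 0.221931 mol/L; C(t) = C_ss + (C₀ − C_ss) e^(−a t).
C(11.30) = 0.221931 + (-0.221931)·e^(−0.182962·11.30) = 0.221931 + (-0.221931)·0.126506 = 0.193856 mol/L.

0.1939 mol/L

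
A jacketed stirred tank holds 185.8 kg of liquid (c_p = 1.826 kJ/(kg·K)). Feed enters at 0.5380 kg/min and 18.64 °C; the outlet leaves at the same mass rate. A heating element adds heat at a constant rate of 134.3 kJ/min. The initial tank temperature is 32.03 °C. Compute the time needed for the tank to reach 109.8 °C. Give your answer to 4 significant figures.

344.0 min

Unsteady energy balance on the tank contents: M c_p dT/dt = ṁ c_p (T_in − T) + 134.3.
τ = M/ṁ = 345.353 min; T_ss = T_in + Q̇/(ṁ c_p) = 155.348 °C.
T(t) = T_ss + (T₀ − T_ss) e^(−t/τ). Set T = 109.8:
e^(−t/τ) = (109.8 − 155.348)/(32.03 − 155.348) = 0.369352
t = −345.353 · ln(0.369352) = 343.973 min.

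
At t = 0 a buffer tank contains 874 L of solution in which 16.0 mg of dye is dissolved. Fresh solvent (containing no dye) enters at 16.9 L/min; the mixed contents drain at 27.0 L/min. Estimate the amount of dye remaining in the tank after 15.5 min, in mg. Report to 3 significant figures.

9.44 mg

Total volume: dV/dt = Q_in − Q_out = -10.100 L/min, so V(t) = 874 − 10.100 t and V(15.5) = 717.45 L.
Species balance (pure solvent in): dm/dt = −Q_out · m/V(t).
dm/m = −Q_out dt/(V₀ − 10.100 t); integrating gives ln(m/m₀) = −(Q_out/(Q_in−Q_out)) ln(V/V₀).
m = m₀ (V₀/V)^(Q_out/(Q_in−Q_out)) = 16.0 × (874/717.45)^(-2.6733) = 9.4399 mg.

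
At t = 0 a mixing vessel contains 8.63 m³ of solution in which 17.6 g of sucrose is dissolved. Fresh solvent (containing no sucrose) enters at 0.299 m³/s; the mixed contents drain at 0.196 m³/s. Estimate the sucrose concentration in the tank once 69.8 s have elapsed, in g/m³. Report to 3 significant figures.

Total volume: dV/dt = Q_in − Q_out = 0.10300 m³/s, so V(t) = 8.63 + 0.10300 t and V(69.8) = 15.819 m³.
No sucrose enters, so dm/dt = −Q_out · (m/V).
Separate: dm/m = −Q_out dt/V(t) ⇒ ln(m/m₀) = −(Q_out/(Q_in−Q_out)) ln(V/V₀).
m = m₀ (V₀/V)^(Q_out/(Q_in−Q_out)) = 17.6 × (8.63/15.819)^(1.9029) = 5.5553 g.
C = m/V = 5.5553/15.819 = 0.35117 g/m³.

0.351 g/m³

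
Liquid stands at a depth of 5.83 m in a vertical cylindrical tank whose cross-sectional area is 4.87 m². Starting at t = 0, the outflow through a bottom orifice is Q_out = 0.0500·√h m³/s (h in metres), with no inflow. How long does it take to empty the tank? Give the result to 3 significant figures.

470 s

A dh/dt = −Q_out = −0.0500 √h.
This is separable: 2 d(√h)/dt = −0.0500/A, so √h = √h₀ − (0.0500/(2A)) t.
Set h = 0: 2√h₀ = (0.0500/A) t_empty ⇒ t_empty = 2A√h₀/0.0500.
t_empty = 2·4.87·√5.83/0.0500 = 9.7400·2.4145/0.0500 = 470.35 s.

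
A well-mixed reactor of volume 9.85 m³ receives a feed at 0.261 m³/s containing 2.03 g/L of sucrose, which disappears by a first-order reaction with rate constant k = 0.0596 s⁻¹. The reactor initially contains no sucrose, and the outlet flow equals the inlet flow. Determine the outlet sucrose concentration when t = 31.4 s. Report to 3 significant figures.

0.583 g/L

Species balance: V dC/dt = Q C_in − Q C − k V C.
This is linear with rate a = Q/V + k = 0.086097 s⁻¹.
C_ss = Q C_in/(Q + kV) = 0.62476 g/L; C(t) = C_ss + (C₀ − C_ss) e^(−a t).
C(31.4) = 0.62476 + (-0.62476)·e^(−0.086097·31.4) = 0.62476 + (-0.62476)·0.066973 = 0.58291 g/L.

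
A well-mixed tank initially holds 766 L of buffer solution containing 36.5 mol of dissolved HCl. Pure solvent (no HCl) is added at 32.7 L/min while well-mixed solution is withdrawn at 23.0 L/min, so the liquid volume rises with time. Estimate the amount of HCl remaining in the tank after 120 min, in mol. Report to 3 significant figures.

Let m(t) be the amount of HCl. Volume: V(t) = V₀ + (Q_in − Q_out) t = 766 + 9.7000 t; V(120) = 1930.0 L.
Species balance (pure solvent in): dm/dt = −Q_out · m/V(t).
Separate: dm/m = −Q_out dt/V(t) ⇒ ln(m/m₀) = −(Q_out/(Q_in−Q_out)) ln(V/V₀).
m = m₀ (V₀/V)^(Q_out/(Q_in−Q_out)) = 36.5 × (766/1930.0)^(2.3711) = 4.0803 mol.

4.08 mol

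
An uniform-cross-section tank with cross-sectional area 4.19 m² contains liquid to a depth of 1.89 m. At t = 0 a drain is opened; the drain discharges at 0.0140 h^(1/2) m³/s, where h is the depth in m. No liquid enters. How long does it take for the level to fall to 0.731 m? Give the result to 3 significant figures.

With no inflow, A dh/dt = −0.0140 √h.
Separate and integrate: 2(√h − √h₀) = −(0.0140/A) t.
t = 2A(√h₀ − √h)/0.0140 = 2·4.19·(√1.89 − √0.731)/0.0140
  = 8.3800 × (1.3748 − 0.85499) / 0.0140 = 311.13 s.

311 s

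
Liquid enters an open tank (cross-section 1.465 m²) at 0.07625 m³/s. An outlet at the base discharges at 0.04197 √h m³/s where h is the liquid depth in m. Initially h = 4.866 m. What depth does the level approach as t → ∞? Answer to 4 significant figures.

3.301 m

Level balance: A dh/dt = 0.07625 − 0.04197 √h. Setting dh/dt = 0:
Q_in = 0.04197 √h_ss ⇒ √h_ss = 0.07625/0.04197 = 1.81677.
h_ss = 1.81677² = 3.30067 m. (Since h₀ = 4.866 m > h_ss, the level will fall toward this value.)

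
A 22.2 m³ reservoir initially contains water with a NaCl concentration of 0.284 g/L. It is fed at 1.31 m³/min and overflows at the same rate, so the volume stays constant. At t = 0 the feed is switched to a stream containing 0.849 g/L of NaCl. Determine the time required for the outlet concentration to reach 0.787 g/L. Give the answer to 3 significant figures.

37.4 min

Mass balance on the solute (V constant): V dC/dt = Q(C_in − C), so τ = V/Q = 16.947 min.
C(t) = C_in + (C₀ − C_in) e^(−t/τ). Set C = 0.787 and solve for t:
e^(−t/τ) = (C − C_in)/(C₀ − C_in) = (0.787 − 0.849)/(0.284 − 0.849) = 0.10973
t = −τ ln(…) = 16.947 × 2.2097 = 37.447 min.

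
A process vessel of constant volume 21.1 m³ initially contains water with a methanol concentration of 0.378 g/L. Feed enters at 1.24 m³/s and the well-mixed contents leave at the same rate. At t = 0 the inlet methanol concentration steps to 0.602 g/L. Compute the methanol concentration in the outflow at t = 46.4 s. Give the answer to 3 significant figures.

0.587 g/L

Accumulation = in − out for the solute gives V dC/dt = Q(C_in − C).
So dC/dt = (C_in − C)/τ with τ = V/Q = 21.1/1.24 = 17.016 s.
C approaches C_in exponentially: C(t) = C_in + (C₀ − C_in) e^(−t/τ).
C(46.4) = 0.602 + (0.378 − 0.602)·e^(−46.4/17.016) = 0.602 + (-0.22400)·0.065427 = 0.58734 g/L.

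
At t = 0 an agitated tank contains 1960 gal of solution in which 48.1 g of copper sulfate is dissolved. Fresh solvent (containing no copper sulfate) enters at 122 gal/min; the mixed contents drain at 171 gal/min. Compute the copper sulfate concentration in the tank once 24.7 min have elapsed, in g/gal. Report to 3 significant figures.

Total volume: dV/dt = Q_in − Q_out = -49.000 gal/min, so V(t) = 1960 − 49.000 t and V(24.7) = 749.70 gal.
No copper sulfate enters, so dm/dt = −Q_out · (m/V).
dm/m = −Q_out dt/(V₀ − 49.000 t); integrating gives ln(m/m₀) = −(Q_out/(Q_in−Q_out)) ln(V/V₀).
m = m₀ (V₀/V)^(Q_out/(Q_in−Q_out)) = 48.1 × (1960/749.70)^(-3.4898) = 1.6812 g.
C = m/V = 1.6812/749.70 = 0.0022425 g/gal.

0.00224 g/gal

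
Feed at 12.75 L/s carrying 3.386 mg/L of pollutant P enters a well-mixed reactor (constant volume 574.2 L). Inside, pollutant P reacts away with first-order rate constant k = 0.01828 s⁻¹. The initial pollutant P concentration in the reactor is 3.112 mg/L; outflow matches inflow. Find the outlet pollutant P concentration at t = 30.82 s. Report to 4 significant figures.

Accumulation = in − out − consumed: V dC/dt = Q C_in − Q C − k V C.
dC/dt = (Q/V) C_in − (Q/V + k) C; effective rate a = Q/V + k = 0.0222048 + 0.01828 = 0.0404848 s⁻¹.
C_ss = Q C_in/(Q + kV) = 1.85713 mg/L; C(t) = C_ss + (C₀ − C_ss) e^(−a t).
C(30.82) = 1.85713 + (1.25487)·e^(−0.0404848·30.82) = 1.85713 + (1.25487)·0.287153 = 2.21747 mg/L.

2.217 mg/L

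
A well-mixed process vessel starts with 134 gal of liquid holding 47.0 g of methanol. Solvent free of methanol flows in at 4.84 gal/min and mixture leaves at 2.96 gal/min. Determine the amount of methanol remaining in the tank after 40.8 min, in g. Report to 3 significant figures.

23.0 g

Total volume: dV/dt = Q_in − Q_out = 1.8800 gal/min, so V(t) = 134 + 1.8800 t and V(40.8) = 210.70 gal.
No methanol enters, so dm/dt = −Q_out · (m/V).
dm/m = −Q_out dt/(V₀ + 1.8800 t); integrating gives ln(m/m₀) = −(Q_out/(Q_in−Q_out)) ln(V/V₀).
m = m₀ (V₀/V)^(Q_out/(Q_in−Q_out)) = 47.0 × (134/210.70)^(1.5745) = 23.047 g.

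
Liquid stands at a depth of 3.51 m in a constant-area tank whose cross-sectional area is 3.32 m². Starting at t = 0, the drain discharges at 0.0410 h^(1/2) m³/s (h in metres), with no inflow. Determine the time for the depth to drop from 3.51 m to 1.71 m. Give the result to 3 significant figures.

91.6 s

A dh/dt = −Q_out = −0.0410 √h.
This is separable: 2 d(√h)/dt = −0.0410/A, so √h = √h₀ − (0.0410/(2A)) t.
t = 2A(√h₀ − √h)/0.0410 = 2·3.32·(√3.51 − √1.71)/0.0410
  = 6.6400 × (1.8735 − 1.3077) / 0.0410 = 91.637 s.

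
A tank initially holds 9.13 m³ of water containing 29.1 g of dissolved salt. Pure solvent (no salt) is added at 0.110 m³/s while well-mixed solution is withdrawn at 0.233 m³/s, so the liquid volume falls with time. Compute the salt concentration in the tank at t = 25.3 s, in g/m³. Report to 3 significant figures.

2.20 g/m³

Total volume: dV/dt = Q_in − Q_out = -0.12300 m³/s, so V(t) = 9.13 − 0.12300 t and V(25.3) = 6.0181 m³.
No salt enters, so dm/dt = −Q_out · (m/V).
Separate: dm/m = −Q_out dt/V(t) ⇒ ln(m/m₀) = −(Q_out/(Q_in−Q_out)) ln(V/V₀).
m = m₀ (V₀/V)^(Q_out/(Q_in−Q_out)) = 29.1 × (9.13/6.0181)^(-1.8943) = 13.213 g.
C = m/V = 13.213/6.0181 = 2.1955 g/m³.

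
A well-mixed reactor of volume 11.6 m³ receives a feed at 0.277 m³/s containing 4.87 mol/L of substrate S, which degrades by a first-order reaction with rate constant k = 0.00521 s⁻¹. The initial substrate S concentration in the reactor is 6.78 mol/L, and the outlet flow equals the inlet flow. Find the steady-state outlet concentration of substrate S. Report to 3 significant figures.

V dC/dt = Q(C_in − C) − k V C.
Steady state (dC/dt = 0): C_ss = Q C_in/(Q + kV) = C_in/(1 + kV/Q).
C_ss = 0.277·4.87/(0.277 + 0.00521·11.6) = 1.3490/0.33744 = 3.9978 mol/L.

4.00 mol/L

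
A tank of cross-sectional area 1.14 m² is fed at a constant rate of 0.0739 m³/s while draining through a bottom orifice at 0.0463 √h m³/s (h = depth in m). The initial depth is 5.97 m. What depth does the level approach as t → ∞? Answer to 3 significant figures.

2.55 m

Accumulation of liquid (constant cross-section A): A dh/dt = Q_in − 0.0463 √h. At steady state dh/dt = 0:
Q_in = 0.0463 √h_ss ⇒ √h_ss = 0.0739/0.0463 = 1.5961.
h_ss = 1.5961² = 2.5476 m. (Since h₀ = 5.97 m > h_ss, the level will fall toward this value.)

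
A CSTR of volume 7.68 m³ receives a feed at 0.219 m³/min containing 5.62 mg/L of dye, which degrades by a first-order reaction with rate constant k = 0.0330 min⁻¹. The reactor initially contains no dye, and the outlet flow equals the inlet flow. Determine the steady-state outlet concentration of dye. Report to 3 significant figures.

2.61 mg/L

Accumulation = in − out − consumed: V dC/dt = Q C_in − Q C − k V C.
At steady state: 0 = Q C_in − (Q + kV) C_ss, so C_ss = Q C_in/(Q + kV).
C_ss = 0.219·5.62/(0.219 + 0.0330·7.68) = 1.2308/0.47244 = 2.6052 mg/L.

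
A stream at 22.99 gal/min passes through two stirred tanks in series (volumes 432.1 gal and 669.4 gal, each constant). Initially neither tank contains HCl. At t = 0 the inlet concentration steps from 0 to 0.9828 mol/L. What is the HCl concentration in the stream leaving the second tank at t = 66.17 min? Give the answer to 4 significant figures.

Each tank obeys Vᵢ dCᵢ/dt = Q(Cᵢ₋₁ − Cᵢ), so τᵢ = Vᵢ/Q.
τ₁ = 432.1/22.99 = 18.7951 min; τ₂ = 669.4/22.99 = 29.1170 min.
Tank 1: C₁ = C_in(1 − e^(−t/τ₁)). Tank 2 (τ₁ ≠ τ₂): C₂ = C_in[1 − (τ₁ e^(−t/τ₁) − τ₂ e^(−t/τ₂))/(τ₁ − τ₂)].
At t = 66.17: e^(−t/τ₁) = 0.0295819, e^(−t/τ₂) = 0.103049.
C₂ = 0.9828·[1 − (18.7951·0.0295819 − 29.1170·0.103049)/(-10.3219)] = 0.9828·0.763176 = 0.750049 mol/L.

0.7500 mol/L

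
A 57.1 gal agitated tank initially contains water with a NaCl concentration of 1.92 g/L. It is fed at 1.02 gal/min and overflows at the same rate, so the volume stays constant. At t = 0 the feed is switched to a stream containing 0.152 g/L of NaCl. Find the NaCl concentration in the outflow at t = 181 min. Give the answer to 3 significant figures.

Mass balance on the solute (V constant): V dC/dt = Q(C_in − C).
So dC/dt = (C_in − C)/τ with τ = V/Q = 57.1/1.02 = 55.980 min.
Integrating: C(t) = C_in + (C₀ − C_in) e^(−t/τ).
C(181) = 0.152 + (1.92 − 0.152)·e^(−181/55.980) = 0.152 + (1.7680)·0.039428 = 0.22171 g/L.

0.222 g/L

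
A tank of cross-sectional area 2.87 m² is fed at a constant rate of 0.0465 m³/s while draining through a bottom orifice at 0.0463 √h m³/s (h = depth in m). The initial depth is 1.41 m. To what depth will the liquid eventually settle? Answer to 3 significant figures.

1.01 m

A dh/dt = Q_in − 0.0463 √h. Steady state requires inflow = outflow:
Q_in = 0.0463 √h_ss ⇒ √h_ss = 0.0465/0.0463 = 1.0043.
h_ss = 1.0043² = 1.0087 m. (Since h₀ = 1.41 m > h_ss, the level will fall toward this value.)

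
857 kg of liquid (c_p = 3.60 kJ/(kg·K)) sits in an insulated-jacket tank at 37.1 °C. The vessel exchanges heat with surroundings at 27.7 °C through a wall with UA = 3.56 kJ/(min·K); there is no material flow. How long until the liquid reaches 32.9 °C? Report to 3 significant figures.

513 min

Lumped-capacitance energy balance: M c_p dT/dt = UA(T_amb − T).
τ = M c_p/UA = 866.63 min; T_ss = T_amb = 27.700 °C.
T(t) = T_ss + (T₀ − T_ss)e^(−t/τ); set T = 32.9:
t = −τ ln[(T − T_ss)/(T₀ − T_ss)] = −866.63 · ln(0.55319) = 513.09 min.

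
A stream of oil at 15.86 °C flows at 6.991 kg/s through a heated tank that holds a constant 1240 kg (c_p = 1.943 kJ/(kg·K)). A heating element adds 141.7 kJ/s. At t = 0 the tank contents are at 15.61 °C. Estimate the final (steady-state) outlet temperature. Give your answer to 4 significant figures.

First-law balance (no shaft work): M c_p dT/dt = ṁ c_p (T_in − T) + 141.7.
At steady state dT/dt = 0 ⇒ T_ss = T_in + Q̇/(ṁ c_p) = 15.86 + 141.7/(6.991·1.943) = 26.2918 °C.

26.29 °C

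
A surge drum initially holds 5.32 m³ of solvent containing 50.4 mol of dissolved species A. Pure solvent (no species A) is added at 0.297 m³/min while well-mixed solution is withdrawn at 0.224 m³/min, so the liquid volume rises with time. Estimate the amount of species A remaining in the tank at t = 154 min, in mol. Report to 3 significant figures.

Total volume: dV/dt = Q_in − Q_out = 0.073000 m³/min, so V(t) = 5.32 + 0.073000 t and V(154) = 16.562 m³.
Solute balance: dm/dt = 0 − Q_out C = −Q_out m/V(t).
dm/m = −Q_out dt/(V₀ + 0.073000 t); integrating gives ln(m/m₀) = −(Q_out/(Q_in−Q_out)) ln(V/V₀).
m = m₀ (V₀/V)^(Q_out/(Q_in−Q_out)) = 50.4 × (5.32/16.562)^(3.0685) = 1.5454 mol.

1.55 mol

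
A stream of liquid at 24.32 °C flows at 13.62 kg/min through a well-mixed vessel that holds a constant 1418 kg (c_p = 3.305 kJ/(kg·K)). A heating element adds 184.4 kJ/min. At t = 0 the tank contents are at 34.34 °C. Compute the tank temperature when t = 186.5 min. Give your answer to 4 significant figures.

29.40 °C

Heat balance on the well-mixed liquid: M c_p dT/dt = ṁ c_p (T_in − T) + 184.4.
τ = M/ṁ = 104.112 min; T_ss = T_in + Q̇/(ṁ c_p) = 24.32 + 184.4/(13.62·3.305) = 28.4165 °C.
Solution: T(t) = T_ss + (T₀ − T_ss) e^(−t/τ).
T(186.5) = 28.4165 + (5.92351)·e^(−186.5/104.112) = 28.4165 + (5.92351)·0.166735 = 29.4042 °C.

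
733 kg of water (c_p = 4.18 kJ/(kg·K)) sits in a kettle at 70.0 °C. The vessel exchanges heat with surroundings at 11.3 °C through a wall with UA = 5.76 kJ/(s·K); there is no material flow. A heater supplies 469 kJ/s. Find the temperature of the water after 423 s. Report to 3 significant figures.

M c_p dT/dt = −UA(T − T_amb) + Q̇.
dT/dt = (T_ss − T)/τ with T_ss = T_amb + Q̇/UA = 11.3 + 469/5.76 = 92.724 °C, τ = M c_p/UA = 733·4.18/5.76 = 531.93 s.
T approaches T_ss exponentially: T(t) = T_ss + (T₀ − T_ss) e^(−t/τ).
T(423) = 92.724 + (-22.724)·0.45149 = 82.464 °C.

82.5 °C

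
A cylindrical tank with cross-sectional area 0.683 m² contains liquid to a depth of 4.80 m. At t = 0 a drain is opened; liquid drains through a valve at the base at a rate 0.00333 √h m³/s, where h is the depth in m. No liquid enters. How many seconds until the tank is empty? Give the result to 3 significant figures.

899 s

A dh/dt = −Q_out = −0.00333 √h.
Separate and integrate: 2(√h − √h₀) = −(0.00333/A) t.
Set h = 0: 2√h₀ = (0.00333/A) t_empty ⇒ t_empty = 2A√h₀/0.00333.
t_empty = 2·0.683·√4.80/0.00333 = 1.3660·2.1909/0.00333 = 898.73 s.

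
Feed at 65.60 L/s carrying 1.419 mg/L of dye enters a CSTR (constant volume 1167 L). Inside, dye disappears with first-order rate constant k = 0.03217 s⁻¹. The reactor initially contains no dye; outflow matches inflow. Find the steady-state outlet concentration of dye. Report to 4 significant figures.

0.9025 mg/L

Species balance: V dC/dt = Q C_in − Q C − k V C.
At steady state: 0 = Q C_in − (Q + kV) C_ss, so C_ss = Q C_in/(Q + kV).
C_ss = 65.60·1.419/(65.60 + 0.03217·1167) = 93.0864/103.142 = 0.902504 mg/L.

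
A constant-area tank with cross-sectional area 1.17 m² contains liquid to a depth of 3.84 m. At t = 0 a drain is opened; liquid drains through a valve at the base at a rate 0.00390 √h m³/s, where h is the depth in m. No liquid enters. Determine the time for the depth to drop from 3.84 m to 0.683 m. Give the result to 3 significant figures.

680 s

Mass balance (ρ constant): A dh/dt = −0.00390 √h.
∫ h^(−1/2) dh = −(0.00390/A) ∫ dt, giving 2√h = 2√h₀ − (0.00390/A) t.
t = 2A(√h₀ − √h)/0.00390 = 2·1.17·(√3.84 − √0.683)/0.00390
  = 2.3400 × (1.9596 − 0.82644) / 0.00390 = 679.89 s.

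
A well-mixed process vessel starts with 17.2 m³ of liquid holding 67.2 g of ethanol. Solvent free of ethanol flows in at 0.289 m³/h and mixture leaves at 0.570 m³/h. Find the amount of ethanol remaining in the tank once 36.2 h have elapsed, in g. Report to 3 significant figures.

10.9 g

Total volume: dV/dt = Q_in − Q_out = -0.28100 m³/h, so V(t) = 17.2 − 0.28100 t and V(36.2) = 7.0278 m³.
Solute balance: dm/dt = 0 − Q_out C = −Q_out m/V(t).
dm/m = −Q_out dt/(V₀ − 0.28100 t); integrating gives ln(m/m₀) = −(Q_out/(Q_in−Q_out)) ln(V/V₀).
m = m₀ (V₀/V)^(Q_out/(Q_in−Q_out)) = 67.2 × (17.2/7.0278)^(-2.0285) = 10.937 g.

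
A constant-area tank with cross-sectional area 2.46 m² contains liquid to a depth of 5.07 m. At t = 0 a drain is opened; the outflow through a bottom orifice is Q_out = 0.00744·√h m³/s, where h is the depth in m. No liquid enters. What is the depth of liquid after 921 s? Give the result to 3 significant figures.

A dh/dt = −Q_out = −0.00744 √h.
This is separable: 2 d(√h)/dt = −0.00744/A, so √h = √h₀ − (0.00744/(2A)) t.
√h = √5.07 − 0.00744·921/(2·2.46) = 2.2517 − 1.3927 = 0.85893.
h = 0.85893² = 0.73777 m.

0.738 m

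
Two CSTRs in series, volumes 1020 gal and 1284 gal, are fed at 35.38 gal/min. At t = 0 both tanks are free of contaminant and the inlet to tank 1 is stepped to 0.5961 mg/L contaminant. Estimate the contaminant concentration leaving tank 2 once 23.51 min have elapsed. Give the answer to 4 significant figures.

Time constants: τᵢ = Vᵢ/Q for each well-mixed tank.
τ₁ = 1020/35.38 = 28.8298 min; τ₂ = 1284/35.38 = 36.2917 min.
Tank 1: C₁ = C_in(1 − e^(−t/τ₁)). Tank 2 (τ₁ ≠ τ₂): C₂ = C_in[1 − (τ₁ e^(−t/τ₁) − τ₂ e^(−t/τ₂))/(τ₁ − τ₂)].
At t = 23.51: e^(−t/τ₁) = 0.442429, e^(−t/τ₂) = 0.523192.
C₂ = 0.5961·[1 − (28.8298·0.442429 − 36.2917·0.523192)/(-7.46184)] = 0.5961·0.164771 = 0.0982198 mg/L.

0.09822 mg/L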